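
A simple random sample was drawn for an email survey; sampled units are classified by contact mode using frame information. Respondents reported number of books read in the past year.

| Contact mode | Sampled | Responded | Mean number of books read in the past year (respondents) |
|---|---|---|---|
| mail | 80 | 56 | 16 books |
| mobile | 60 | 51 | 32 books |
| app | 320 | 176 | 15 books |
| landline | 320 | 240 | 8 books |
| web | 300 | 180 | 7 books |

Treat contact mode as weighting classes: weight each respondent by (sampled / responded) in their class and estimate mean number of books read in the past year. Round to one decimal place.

Class response rates: mail 56/80 = 70%, mobile 51/60 = 85%, app 176/320 = 55%, landline 240/320 = 75%, web 180/300 = 60%.
With weight = n_sampled/n_responded per class, the weighted class total is n_sampled:
  mail: 80 × 16 = 1280
  mobile: 60 × 32 = 1920
  app: 320 × 15 = 4800
  landline: 320 × 8 = 2560
  web: 300 × 7 = 2100
Adjusted estimate = 12,660 / 1,080 = 11.7222 → 11.7.

11.7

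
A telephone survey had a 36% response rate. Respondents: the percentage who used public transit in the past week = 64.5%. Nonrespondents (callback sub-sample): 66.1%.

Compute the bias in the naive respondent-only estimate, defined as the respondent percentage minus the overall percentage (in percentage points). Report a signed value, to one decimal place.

-1.0 percentage points

Nonresponse fraction = 1 − 0.36 = 0.64.
Bias = (nonresponse fraction) × (respondent percentage − nonrespondent percentage)
     = 0.64 × (64.5 − 66.1) = 0.64 × -1.6 = -1.024.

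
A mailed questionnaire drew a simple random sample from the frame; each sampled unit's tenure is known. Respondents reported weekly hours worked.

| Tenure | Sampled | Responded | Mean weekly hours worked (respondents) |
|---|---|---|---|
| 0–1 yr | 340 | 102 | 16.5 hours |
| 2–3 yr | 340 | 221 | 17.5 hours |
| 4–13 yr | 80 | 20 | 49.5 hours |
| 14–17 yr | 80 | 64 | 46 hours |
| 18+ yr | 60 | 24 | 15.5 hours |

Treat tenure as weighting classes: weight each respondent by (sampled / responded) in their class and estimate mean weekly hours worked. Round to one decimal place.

22.4

Class response rates: 0–1 yr 102/340 = 30%, 2–3 yr 221/340 = 65%, 4–13 yr 20/80 = 25%, 14–17 yr 64/80 = 80%, 18+ yr 24/60 = 40%.
Inverse-response-rate weighting restores each class to its sampled count, so class totals weight by n_sampled:
  0–1 yr: 340 × 16.5 = 5610
  2–3 yr: 340 × 17.5 = 5950
  4–13 yr: 80 × 49.5 = 3960
  14–17 yr: 80 × 46 = 3680
  18+ yr: 60 × 15.5 = 930
Adjusted estimate = 20,130 / 900 = 22.3667 → 22.4.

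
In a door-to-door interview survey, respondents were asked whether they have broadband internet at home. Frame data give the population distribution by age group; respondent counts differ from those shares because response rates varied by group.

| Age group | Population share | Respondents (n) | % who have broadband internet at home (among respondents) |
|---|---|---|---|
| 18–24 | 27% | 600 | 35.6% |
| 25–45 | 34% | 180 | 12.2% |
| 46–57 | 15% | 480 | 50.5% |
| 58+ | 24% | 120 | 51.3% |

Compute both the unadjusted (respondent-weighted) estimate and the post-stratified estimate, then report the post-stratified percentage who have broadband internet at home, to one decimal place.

Unadjusted (pooled respondent) estimate weights by respondent counts:
  (600/1380)×35.6 + (180/1380)×12.2 + (480/1380)×50.5 + (120/1380)×51.3 = 39.0957%
Post-stratified estimate weights by population shares:
  0.27×35.6 + 0.34×12.2 + 0.15×50.5 + 0.24×51.3 = 33.647%

33.6%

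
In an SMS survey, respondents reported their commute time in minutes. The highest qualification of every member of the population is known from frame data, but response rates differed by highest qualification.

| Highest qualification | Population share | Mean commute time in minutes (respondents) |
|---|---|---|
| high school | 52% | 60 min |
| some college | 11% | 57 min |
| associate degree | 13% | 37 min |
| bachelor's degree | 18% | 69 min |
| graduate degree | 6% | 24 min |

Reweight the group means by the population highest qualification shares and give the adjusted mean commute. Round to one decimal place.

Post-stratification weights by population share, not respondent share:
  high school: 0.52 × 60 = 31.2
  some college: 0.11 × 57 = 6.27
  associate degree: 0.13 × 37 = 4.81
  bachelor's degree: 0.18 × 69 = 12.42
  graduate degree: 0.06 × 24 = 1.44
Post-stratified estimate = 56.14 → 56.1.

56.1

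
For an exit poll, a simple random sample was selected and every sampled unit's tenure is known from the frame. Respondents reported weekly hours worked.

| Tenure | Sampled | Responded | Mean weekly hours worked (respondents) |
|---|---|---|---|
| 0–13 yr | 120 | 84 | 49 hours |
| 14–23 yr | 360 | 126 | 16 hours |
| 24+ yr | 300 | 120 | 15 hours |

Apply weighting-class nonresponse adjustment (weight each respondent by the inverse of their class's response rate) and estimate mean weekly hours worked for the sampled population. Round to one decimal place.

Class response rates: 0–13 yr 84/120 = 70%, 14–23 yr 126/360 = 35%, 24+ yr 120/300 = 40%.
With weight = n_sampled/n_responded per class, the weighted class total is n_sampled:
  0–13 yr: 120 × 49 = 5880
  14–23 yr: 360 × 16 = 5760
  24+ yr: 300 × 15 = 4500
Adjusted estimate = 16,140 / 780 = 20.6923 → 20.7.

20.7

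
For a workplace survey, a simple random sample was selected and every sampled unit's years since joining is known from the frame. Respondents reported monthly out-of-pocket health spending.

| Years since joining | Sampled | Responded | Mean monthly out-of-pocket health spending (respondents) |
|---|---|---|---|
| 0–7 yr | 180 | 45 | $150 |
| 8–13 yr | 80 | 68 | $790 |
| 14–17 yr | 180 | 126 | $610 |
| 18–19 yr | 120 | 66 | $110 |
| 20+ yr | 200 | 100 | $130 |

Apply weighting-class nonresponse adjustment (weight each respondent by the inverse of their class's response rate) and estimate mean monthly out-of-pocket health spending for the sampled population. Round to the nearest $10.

Response rates by class: 0–7 yr 45/180 = 25%, 8–13 yr 68/80 = 85%, 14–17 yr 126/180 = 70%, 18–19 yr 66/120 = 55%, 20+ yr 100/200 = 50%.
Weighting each respondent by the inverse class response rate inflates each class back to its sampled size, so the class weight is n_sampled:
  0–7 yr: 180 × 150 = 27,000
  8–13 yr: 80 × 790 = 63,200
  14–17 yr: 180 × 610 = 109,800
  18–19 yr: 120 × 110 = 13,200
  20+ yr: 200 × 130 = 26,000
Adjusted estimate = 239,200 / 760 = 314.737 → $310.

$310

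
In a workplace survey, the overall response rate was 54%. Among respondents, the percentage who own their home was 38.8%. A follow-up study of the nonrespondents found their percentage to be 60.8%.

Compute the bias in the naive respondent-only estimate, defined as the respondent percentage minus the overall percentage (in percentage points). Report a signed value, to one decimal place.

-10.1 percentage points

Nonresponse fraction = 1 − 0.54 = 0.46.
Bias = (nonresponse fraction) × (respondent percentage − nonrespondent percentage)
     = 0.46 × (38.8 − 60.8) = 0.46 × -22 = -10.12.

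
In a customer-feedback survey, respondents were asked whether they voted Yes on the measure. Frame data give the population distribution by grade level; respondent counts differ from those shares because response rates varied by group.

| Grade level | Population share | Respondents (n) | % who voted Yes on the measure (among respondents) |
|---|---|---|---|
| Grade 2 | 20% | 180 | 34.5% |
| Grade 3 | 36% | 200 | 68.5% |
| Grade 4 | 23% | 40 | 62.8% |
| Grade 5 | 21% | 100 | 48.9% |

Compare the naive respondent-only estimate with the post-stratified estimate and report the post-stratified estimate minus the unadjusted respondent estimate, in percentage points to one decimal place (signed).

Naive respondent-only estimate (weights = respondent counts):
  (180/520)×34.5 + (200/520)×68.5 + (40/520)×62.8 + (100/520)×48.9 = 52.5231%
Reweighting by population grade level shares:
  0.2×34.5 + 0.36×68.5 + 0.23×62.8 + 0.21×48.9 = 56.273%
Difference = 56.273 − 52.5231 = 3.7499 pp.

+3.7 percentage points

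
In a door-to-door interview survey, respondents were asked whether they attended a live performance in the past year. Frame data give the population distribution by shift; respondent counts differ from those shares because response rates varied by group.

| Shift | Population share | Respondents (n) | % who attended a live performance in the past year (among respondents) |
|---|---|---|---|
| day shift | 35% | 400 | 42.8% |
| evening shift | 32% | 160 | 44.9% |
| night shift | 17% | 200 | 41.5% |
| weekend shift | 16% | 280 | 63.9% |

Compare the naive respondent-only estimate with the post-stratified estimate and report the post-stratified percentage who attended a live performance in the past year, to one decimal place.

Without adjustment, the pooled respondent share is:
  (400/1040)×42.8 + (160/1040)×44.9 + (200/1040)×41.5 + (280/1040)×63.9 = 48.5538%
Post-stratifying to population shares instead:
  0.35×42.8 + 0.32×44.9 + 0.17×41.5 + 0.16×63.9 = 46.627%

46.6%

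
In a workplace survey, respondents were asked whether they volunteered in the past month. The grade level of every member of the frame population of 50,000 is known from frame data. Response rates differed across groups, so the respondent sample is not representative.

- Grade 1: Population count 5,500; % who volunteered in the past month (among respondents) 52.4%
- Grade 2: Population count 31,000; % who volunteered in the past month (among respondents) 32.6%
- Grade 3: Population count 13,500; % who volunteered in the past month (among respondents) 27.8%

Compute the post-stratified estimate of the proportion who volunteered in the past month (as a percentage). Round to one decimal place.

33.5%

Reweight to the known grade level distribution:
  Grade 1: (5,500/50,000) × 52.4 = 5.764
  Grade 2: (31,000/50,000) × 32.6 = 20.212
  Grade 3: (13,500/50,000) × 27.8 = 7.506
Post-stratified estimate = 33.482 → 33.5%.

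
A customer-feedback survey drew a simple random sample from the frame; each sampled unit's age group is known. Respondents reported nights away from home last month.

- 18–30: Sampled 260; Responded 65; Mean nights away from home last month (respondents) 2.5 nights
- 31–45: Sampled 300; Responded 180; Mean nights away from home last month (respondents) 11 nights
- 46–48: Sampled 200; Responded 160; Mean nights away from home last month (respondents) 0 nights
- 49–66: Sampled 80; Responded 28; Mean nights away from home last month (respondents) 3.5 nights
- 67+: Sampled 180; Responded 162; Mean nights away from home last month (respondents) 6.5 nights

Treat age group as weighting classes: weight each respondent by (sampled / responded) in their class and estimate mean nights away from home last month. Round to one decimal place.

5.3

Class response rates: 18–30 65/260 = 25%, 31–45 180/300 = 60%, 46–48 160/200 = 80%, 49–66 28/80 = 35%, 67+ 162/180 = 90%.
Inverse-response-rate weighting restores each class to its sampled count, so class totals weight by n_sampled:
  18–30: 260 × 2.5 = 650
  31–45: 300 × 11 = 3300
  46–48: 200 × 0 = 0
  49–66: 80 × 3.5 = 280
  67+: 180 × 6.5 = 1170
Adjusted estimate = 5400 / 1,020 = 5.29412 → 5.3.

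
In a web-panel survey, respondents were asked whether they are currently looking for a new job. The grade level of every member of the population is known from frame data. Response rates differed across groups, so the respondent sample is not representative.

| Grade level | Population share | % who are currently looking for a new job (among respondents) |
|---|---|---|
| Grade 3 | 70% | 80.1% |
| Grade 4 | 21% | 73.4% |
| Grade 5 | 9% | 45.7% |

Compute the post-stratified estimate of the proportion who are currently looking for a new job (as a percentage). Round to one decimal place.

75.6%

Post-stratification weights by population share, not respondent share:
  Grade 3: 0.7 × 80.1 = 56.07
  Grade 4: 0.21 × 73.4 = 15.414
  Grade 5: 0.09 × 45.7 = 4.113
Post-stratified estimate = 75.597 → 75.6%.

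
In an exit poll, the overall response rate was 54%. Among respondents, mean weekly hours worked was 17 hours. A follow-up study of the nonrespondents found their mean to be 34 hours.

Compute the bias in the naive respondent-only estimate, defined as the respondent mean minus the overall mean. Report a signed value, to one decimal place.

-7.8

Nonresponse fraction = 1 − 0.54 = 0.46.
Bias = (nonresponse fraction) × (respondent mean − nonrespondent mean)
     = 0.46 × (17 − 34) = 0.46 × -17 = -7.82.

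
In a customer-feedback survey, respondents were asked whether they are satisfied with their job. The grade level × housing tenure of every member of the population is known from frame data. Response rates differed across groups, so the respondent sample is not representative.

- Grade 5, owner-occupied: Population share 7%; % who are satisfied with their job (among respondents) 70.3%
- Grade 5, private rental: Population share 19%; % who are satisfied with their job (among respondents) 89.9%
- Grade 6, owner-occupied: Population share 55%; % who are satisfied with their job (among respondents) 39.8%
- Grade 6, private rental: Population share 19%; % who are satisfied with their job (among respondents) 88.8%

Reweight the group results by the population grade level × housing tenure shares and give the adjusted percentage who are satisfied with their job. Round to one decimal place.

Weight each group's respondent value by its population share:
  Grade 5, owner-occupied: 0.07 × 70.3 = 4.921
  Grade 5, private rental: 0.19 × 89.9 = 17.081
  Grade 6, owner-occupied: 0.55 × 39.8 = 21.89
  Grade 6, private rental: 0.19 × 88.8 = 16.872
Post-stratified estimate = 60.764 → 60.8%.

60.8%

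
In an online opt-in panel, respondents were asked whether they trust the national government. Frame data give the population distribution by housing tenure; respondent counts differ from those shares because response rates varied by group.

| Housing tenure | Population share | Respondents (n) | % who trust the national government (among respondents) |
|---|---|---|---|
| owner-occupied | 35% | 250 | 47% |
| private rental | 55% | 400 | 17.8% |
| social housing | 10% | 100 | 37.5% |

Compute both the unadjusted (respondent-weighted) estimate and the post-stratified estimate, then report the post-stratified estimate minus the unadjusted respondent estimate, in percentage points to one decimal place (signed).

Without adjustment, the pooled respondent share is:
  (250/750)×47 + (400/750)×17.8 + (100/750)×37.5 = 30.16%
Post-stratified estimate weights by population shares:
  0.35×47 + 0.55×17.8 + 0.1×37.5 = 29.99%
Difference = 29.99 − 30.16 = -0.17 pp.

-0.2 percentage points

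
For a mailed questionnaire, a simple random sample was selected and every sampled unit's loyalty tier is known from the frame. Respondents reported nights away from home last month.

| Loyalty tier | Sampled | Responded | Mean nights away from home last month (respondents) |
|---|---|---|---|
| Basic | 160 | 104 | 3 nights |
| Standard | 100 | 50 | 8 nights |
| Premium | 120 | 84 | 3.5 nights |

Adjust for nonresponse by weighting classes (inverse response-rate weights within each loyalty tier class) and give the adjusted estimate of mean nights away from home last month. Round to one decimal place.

Response rates by class: Basic 104/160 = 65%, Standard 50/100 = 50%, Premium 84/120 = 70%.
With weight = n_sampled/n_responded per class, the weighted class total is n_sampled:
  Basic: 160 × 3 = 480
  Standard: 100 × 8 = 800
  Premium: 120 × 3.5 = 420
Adjusted estimate = 1700 / 380 = 4.47368 → 4.5.

4.5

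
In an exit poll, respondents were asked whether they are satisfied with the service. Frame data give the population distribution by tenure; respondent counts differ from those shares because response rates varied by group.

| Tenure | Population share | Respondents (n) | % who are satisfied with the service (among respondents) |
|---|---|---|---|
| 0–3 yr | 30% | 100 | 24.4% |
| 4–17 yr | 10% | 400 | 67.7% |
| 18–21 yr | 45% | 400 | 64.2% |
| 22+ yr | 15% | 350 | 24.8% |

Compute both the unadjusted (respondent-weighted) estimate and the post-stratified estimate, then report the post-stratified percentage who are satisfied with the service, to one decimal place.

Without adjustment, the pooled respondent share is:
  (100/1250)×24.4 + (400/1250)×67.7 + (400/1250)×64.2 + (350/1250)×24.8 = 51.104%
Post-stratified estimate weights by population shares:
  0.3×24.4 + 0.1×67.7 + 0.45×64.2 + 0.15×24.8 = 46.7%

46.7%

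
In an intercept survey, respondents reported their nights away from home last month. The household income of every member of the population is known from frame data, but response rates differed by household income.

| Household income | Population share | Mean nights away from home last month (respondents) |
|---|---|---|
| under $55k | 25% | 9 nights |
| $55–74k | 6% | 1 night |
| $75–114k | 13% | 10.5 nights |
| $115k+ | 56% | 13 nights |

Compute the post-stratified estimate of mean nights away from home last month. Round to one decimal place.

11.0

Post-stratification weights by population share, not respondent share:
  under $55k: 0.25 × 9 = 2.25
  $55–74k: 0.06 × 1 = 0.06
  $75–114k: 0.13 × 10.5 = 1.365
  $115k+: 0.56 × 13 = 7.28
Post-stratified estimate = 10.955 → 11.0.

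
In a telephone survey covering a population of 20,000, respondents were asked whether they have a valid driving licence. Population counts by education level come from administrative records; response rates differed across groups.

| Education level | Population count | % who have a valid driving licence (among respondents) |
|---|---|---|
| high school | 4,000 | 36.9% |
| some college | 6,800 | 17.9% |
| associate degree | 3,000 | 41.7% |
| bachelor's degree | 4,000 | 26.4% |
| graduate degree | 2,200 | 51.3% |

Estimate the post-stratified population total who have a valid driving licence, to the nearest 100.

Each cell contributes its population count × the respondent rate:
  high school: 4,000 × 36.9% = 1476
  some college: 6,800 × 17.9% = 1217.2
  associate degree: 3,000 × 41.7% = 1251
  bachelor's degree: 4,000 × 26.4% = 1056
  graduate degree: 2,200 × 51.3% = 1128.6
Estimated total = 6128.8 → 6,100.

6,100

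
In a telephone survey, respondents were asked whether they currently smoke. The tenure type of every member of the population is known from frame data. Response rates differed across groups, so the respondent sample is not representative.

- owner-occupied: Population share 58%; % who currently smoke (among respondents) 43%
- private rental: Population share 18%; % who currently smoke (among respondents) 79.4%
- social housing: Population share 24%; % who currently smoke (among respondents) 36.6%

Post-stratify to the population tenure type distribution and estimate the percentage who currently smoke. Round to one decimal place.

48.0%

Reweight to the known tenure type distribution:
  owner-occupied: 0.58 × 43 = 24.94
  private rental: 0.18 × 79.4 = 14.292
  social housing: 0.24 × 36.6 = 8.784
Post-stratified estimate = 48.016 → 48.0%.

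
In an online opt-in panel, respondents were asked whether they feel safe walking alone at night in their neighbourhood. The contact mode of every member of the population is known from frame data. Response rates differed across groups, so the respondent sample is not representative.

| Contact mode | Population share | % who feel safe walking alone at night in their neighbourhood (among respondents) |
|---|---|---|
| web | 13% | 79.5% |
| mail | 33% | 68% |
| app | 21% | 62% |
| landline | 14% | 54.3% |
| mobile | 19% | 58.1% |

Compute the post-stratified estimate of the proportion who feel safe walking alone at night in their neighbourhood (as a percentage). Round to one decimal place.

Weight each group's respondent value by its population share:
  web: 0.13 × 79.5 = 10.335
  mail: 0.33 × 68 = 22.44
  app: 0.21 × 62 = 13.02
  landline: 0.14 × 54.3 = 7.602
  mobile: 0.19 × 58.1 = 11.039
Post-stratified estimate = 64.436 → 64.4%.

64.4%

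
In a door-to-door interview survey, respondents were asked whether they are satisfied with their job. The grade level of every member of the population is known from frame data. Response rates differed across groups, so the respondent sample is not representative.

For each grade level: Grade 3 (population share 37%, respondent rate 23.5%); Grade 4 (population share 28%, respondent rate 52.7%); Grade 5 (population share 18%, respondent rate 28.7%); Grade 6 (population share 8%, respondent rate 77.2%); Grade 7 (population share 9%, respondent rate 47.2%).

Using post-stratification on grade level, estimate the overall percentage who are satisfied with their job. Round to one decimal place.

Weight each group's respondent value by its population share:
  Grade 3: 0.37 × 23.5 = 8.695
  Grade 4: 0.28 × 52.7 = 14.756
  Grade 5: 0.18 × 28.7 = 5.166
  Grade 6: 0.08 × 77.2 = 6.176
  Grade 7: 0.09 × 47.2 = 4.248
Post-stratified estimate = 39.041 → 39.0%.

39.0%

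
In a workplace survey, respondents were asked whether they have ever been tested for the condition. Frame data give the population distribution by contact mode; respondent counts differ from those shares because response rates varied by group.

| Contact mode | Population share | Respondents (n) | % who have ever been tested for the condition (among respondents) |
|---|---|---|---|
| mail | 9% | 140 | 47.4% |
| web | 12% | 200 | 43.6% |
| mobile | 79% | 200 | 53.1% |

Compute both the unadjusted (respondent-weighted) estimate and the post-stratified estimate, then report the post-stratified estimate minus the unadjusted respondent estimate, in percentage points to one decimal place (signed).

+3.3 percentage points

Unadjusted (pooled respondent) estimate weights by respondent counts:
  (140/540)×47.4 + (200/540)×43.6 + (200/540)×53.1 = 48.1037%
Post-stratified estimate weights by population shares:
  0.09×47.4 + 0.12×43.6 + 0.79×53.1 = 51.447%
Difference = 51.447 − 48.1037 = 3.3433 pp.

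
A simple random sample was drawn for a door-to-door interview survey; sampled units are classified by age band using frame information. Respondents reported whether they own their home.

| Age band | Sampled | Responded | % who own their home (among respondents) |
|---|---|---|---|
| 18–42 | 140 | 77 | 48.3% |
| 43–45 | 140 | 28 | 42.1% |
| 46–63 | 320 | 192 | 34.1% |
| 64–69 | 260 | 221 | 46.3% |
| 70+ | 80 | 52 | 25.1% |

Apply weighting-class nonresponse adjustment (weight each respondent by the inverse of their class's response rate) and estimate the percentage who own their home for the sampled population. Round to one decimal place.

Class response rates: 18–42 77/140 = 55%, 43–45 28/140 = 20%, 46–63 192/320 = 60%, 64–69 221/260 = 85%, 70+ 52/80 = 65%.
Each respondent's weight = sampled/responded in their class; summing within a class gives n_sampled, so:
  18–42: 140 × 48.3 = 6762
  43–45: 140 × 42.1 = 5894
  46–63: 320 × 34.1 = 10,912
  64–69: 260 × 46.3 = 12,038
  70+: 80 × 25.1 = 2008
Adjusted estimate = 37,614 / 940 = 40.0149 → 40.0%.

40.0%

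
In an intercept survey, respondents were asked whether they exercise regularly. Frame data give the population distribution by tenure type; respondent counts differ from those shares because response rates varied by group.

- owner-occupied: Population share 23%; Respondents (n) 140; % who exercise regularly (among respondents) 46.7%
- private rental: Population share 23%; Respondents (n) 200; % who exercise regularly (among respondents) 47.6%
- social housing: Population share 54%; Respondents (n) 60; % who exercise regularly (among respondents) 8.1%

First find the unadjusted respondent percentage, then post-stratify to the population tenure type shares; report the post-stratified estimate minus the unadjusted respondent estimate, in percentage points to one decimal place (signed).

-15.3 percentage points

Without adjustment, the pooled respondent share is:
  (140/400)×46.7 + (200/400)×47.6 + (60/400)×8.1 = 41.36%
Post-stratified estimate weights by population shares:
  0.23×46.7 + 0.23×47.6 + 0.54×8.1 = 26.063%
Difference = 26.063 − 41.36 = -15.297 pp.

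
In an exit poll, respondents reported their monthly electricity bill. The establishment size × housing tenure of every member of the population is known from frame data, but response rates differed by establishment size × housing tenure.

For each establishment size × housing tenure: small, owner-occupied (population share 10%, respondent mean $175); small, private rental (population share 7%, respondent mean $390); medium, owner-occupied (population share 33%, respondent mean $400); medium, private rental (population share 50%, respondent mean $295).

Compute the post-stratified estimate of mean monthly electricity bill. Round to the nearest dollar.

Weight each group's respondent value by its population share:
  small, owner-occupied: 0.1 × 175 = 17.5
  small, private rental: 0.07 × 390 = 27.3
  medium, owner-occupied: 0.33 × 400 = 132
  medium, private rental: 0.5 × 295 = 147.5
Post-stratified estimate = 324.3 → $324.

$324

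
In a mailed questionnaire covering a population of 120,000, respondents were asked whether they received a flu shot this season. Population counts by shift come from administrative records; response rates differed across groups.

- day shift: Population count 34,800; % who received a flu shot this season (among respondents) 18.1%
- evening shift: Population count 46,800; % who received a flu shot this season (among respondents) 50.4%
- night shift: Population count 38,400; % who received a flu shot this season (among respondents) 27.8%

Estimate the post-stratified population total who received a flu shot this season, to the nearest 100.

Apply each group's respondent rate to its population count:
  day shift: 34,800 × 18.1% = 6298.8
  evening shift: 46,800 × 50.4% = 23587.2
  night shift: 38,400 × 27.8% = 10675.2
Estimated total = 40561.2 → 40,600.

40,600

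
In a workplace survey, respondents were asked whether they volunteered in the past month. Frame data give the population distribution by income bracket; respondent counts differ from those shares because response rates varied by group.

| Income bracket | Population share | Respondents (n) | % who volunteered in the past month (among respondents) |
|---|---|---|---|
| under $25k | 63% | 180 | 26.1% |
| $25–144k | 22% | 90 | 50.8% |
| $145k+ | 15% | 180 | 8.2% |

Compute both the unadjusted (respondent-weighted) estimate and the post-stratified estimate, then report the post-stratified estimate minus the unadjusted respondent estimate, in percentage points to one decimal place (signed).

Without adjustment, the pooled respondent share is:
  (180/450)×26.1 + (90/450)×50.8 + (180/450)×8.2 = 23.88%
Post-stratified estimate weights by population shares:
  0.63×26.1 + 0.22×50.8 + 0.15×8.2 = 28.849%
Difference = 28.849 − 23.88 = 4.969 pp.

+5.0 percentage points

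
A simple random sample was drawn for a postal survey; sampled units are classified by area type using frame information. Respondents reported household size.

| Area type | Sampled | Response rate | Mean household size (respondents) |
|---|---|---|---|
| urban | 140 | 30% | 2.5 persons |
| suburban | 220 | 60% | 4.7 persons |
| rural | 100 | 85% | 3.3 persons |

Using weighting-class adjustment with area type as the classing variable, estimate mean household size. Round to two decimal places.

Weighting each respondent by the inverse class response rate inflates each class back to its sampled size, so the class weight is n_sampled:
  urban: 140 × 2.5 = 350
  suburban: 220 × 4.7 = 1034
  rural: 100 × 3.3 = 330
Adjusted estimate = 1714 / 460 = 3.72609 → 3.73.

3.73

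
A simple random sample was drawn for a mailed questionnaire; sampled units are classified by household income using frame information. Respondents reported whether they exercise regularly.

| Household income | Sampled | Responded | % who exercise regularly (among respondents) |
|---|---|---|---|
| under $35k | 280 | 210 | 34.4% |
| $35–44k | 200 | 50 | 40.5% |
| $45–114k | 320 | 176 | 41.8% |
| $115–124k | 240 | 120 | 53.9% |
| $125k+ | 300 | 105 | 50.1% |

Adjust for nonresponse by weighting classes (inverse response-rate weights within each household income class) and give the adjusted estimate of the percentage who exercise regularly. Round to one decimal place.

Response rates by class: under $35k 210/280 = 75%, $35–44k 50/200 = 25%, $45–114k 176/320 = 55%, $115–124k 120/240 = 50%, $125k+ 105/300 = 35%.
Inverse-response-rate weighting restores each class to its sampled count, so class totals weight by n_sampled:
  under $35k: 280 × 34.4 = 9632
  $35–44k: 200 × 40.5 = 8100
  $45–114k: 320 × 41.8 = 13,376
  $115–124k: 240 × 53.9 = 12,936
  $125k+: 300 × 50.1 = 15,030
Adjusted estimate = 59,074 / 1,340 = 44.0851 → 44.1%.

44.1%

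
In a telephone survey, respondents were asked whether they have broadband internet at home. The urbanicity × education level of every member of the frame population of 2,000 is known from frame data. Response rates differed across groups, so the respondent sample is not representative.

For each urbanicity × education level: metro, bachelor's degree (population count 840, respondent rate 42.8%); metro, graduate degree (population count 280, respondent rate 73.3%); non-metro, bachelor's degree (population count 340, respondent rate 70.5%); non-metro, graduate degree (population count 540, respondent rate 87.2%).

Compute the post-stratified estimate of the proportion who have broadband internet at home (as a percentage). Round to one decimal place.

63.8%

Post-stratification weights by population share, not respondent share:
  metro, bachelor's degree: (840/2,000) × 42.8 = 17.976
  metro, graduate degree: (280/2,000) × 73.3 = 10.262
  non-metro, bachelor's degree: (340/2,000) × 70.5 = 11.985
  non-metro, graduate degree: (540/2,000) × 87.2 = 23.544
Post-stratified estimate = 63.767 → 63.8%.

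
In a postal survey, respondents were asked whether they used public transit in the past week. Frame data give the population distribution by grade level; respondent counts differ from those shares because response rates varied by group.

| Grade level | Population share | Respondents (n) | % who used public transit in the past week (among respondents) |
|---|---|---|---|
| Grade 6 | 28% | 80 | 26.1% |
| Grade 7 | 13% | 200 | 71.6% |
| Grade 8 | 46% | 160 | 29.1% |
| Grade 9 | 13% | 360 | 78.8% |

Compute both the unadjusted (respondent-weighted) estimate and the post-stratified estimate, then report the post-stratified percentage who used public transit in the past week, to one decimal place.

Unadjusted (pooled respondent) estimate weights by respondent counts:
  (80/800)×26.1 + (200/800)×71.6 + (160/800)×29.1 + (360/800)×78.8 = 61.79%
Reweighting by population grade level shares:
  0.28×26.1 + 0.13×71.6 + 0.46×29.1 + 0.13×78.8 = 40.246%

40.2%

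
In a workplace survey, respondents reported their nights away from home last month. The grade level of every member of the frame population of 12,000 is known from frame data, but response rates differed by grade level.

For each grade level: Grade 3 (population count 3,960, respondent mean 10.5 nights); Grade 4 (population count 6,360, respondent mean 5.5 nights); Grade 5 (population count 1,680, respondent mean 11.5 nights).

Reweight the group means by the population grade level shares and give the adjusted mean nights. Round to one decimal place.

Each cell contributes population-share × respondent value:
  Grade 3: (3,960/12,000) × 10.5 = 3.465
  Grade 4: (6,360/12,000) × 5.5 = 2.915
  Grade 5: (1,680/12,000) × 11.5 = 1.61
Post-stratified estimate = 7.99 → 8.0.

8.0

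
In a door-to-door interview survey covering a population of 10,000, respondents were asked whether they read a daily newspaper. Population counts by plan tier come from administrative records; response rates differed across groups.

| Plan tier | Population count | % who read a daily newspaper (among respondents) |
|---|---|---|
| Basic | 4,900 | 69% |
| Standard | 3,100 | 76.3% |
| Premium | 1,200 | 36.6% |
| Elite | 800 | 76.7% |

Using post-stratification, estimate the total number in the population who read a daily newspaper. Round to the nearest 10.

Apply each group's respondent rate to its population count:
  Basic: 4,900 × 69% = 3381
  Standard: 3,100 × 76.3% = 2365.3
  Premium: 1,200 × 36.6% = 439.2
  Elite: 800 × 76.7% = 613.6
Estimated total = 6799.1 → 6,800.

6,800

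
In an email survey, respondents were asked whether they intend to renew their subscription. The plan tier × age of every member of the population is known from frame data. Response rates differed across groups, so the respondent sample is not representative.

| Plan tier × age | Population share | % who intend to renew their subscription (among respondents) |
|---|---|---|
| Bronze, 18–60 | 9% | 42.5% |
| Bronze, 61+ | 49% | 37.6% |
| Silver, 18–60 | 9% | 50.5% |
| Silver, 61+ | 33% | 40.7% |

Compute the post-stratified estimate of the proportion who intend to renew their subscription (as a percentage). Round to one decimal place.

Weight each group's respondent value by its population share:
  Bronze, 18–60: 0.09 × 42.5 = 3.825
  Bronze, 61+: 0.49 × 37.6 = 18.424
  Silver, 18–60: 0.09 × 50.5 = 4.545
  Silver, 61+: 0.33 × 40.7 = 13.431
Post-stratified estimate = 40.225 → 40.2%.

40.2%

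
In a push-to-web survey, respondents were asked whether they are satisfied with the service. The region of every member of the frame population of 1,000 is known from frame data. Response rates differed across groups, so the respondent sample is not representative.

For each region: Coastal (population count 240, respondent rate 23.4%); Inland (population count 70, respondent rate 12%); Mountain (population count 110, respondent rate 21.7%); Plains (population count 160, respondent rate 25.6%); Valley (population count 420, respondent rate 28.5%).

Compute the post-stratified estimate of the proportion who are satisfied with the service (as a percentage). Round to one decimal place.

24.9%

Post-stratification weights by population share, not respondent share:
  Coastal: (240/1,000) × 23.4 = 5.616
  Inland: (70/1,000) × 12 = 0.84
  Mountain: (110/1,000) × 21.7 = 2.387
  Plains: (160/1,000) × 25.6 = 4.096
  Valley: (420/1,000) × 28.5 = 11.97
Post-stratified estimate = 24.909 → 24.9%.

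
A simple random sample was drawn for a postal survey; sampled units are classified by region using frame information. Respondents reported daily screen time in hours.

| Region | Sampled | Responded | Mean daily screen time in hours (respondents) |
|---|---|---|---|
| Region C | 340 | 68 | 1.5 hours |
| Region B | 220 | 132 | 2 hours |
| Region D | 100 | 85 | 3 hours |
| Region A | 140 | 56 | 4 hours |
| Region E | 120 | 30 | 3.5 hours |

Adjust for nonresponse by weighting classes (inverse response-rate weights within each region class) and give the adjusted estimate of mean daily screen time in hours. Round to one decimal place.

2.4

Class response rates: Region C 68/340 = 20%, Region B 132/220 = 60%, Region D 85/100 = 85%, Region A 56/140 = 40%, Region E 30/120 = 25%.
Each respondent's weight = sampled/responded in their class; summing within a class gives n_sampled, so:
  Region C: 340 × 1.5 = 510
  Region B: 220 × 2 = 440
  Region D: 100 × 3 = 300
  Region A: 140 × 4 = 560
  Region E: 120 × 3.5 = 420
Adjusted estimate = 2230 / 920 = 2.42391 → 2.4.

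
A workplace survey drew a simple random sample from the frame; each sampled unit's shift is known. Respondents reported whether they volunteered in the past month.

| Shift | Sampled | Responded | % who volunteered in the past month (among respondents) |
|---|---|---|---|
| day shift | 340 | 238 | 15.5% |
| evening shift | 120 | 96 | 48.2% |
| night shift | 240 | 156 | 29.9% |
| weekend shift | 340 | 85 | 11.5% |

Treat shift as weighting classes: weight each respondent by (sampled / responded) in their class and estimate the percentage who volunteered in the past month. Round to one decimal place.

21.3%

Class response rates: day shift 238/340 = 70%, evening shift 96/120 = 80%, night shift 156/240 = 65%, weekend shift 85/340 = 25%.
Inverse-response-rate weighting restores each class to its sampled count, so class totals weight by n_sampled:
  day shift: 340 × 15.5 = 5270
  evening shift: 120 × 48.2 = 5784
  night shift: 240 × 29.9 = 7176
  weekend shift: 340 × 11.5 = 3910
Adjusted estimate = 22,140 / 1,040 = 21.2885 → 21.3%.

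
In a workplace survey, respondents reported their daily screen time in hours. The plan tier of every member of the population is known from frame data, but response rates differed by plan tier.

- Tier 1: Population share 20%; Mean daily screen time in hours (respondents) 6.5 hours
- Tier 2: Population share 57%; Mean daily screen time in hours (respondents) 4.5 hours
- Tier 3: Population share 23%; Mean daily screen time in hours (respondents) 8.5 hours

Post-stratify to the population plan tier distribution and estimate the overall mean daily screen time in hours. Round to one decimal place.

Weight each group's respondent value by its population share:
  Tier 1: 0.2 × 6.5 = 1.3
  Tier 2: 0.57 × 4.5 = 2.565
  Tier 3: 0.23 × 8.5 = 1.955
Post-stratified estimate = 5.82 → 5.8.

5.8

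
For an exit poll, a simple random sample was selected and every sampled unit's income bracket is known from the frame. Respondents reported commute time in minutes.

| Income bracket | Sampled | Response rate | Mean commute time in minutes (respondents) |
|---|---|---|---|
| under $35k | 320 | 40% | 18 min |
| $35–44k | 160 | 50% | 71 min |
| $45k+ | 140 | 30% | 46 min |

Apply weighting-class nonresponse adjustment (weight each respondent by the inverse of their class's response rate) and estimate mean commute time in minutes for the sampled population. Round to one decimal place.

Inverse-response-rate weighting restores each class to its sampled count, so class totals weight by n_sampled:
  under $35k: 320 × 18 = 5760
  $35–44k: 160 × 71 = 11,360
  $45k+: 140 × 46 = 6440
Adjusted estimate = 23,560 / 620 = 38 → 38.0.

38.0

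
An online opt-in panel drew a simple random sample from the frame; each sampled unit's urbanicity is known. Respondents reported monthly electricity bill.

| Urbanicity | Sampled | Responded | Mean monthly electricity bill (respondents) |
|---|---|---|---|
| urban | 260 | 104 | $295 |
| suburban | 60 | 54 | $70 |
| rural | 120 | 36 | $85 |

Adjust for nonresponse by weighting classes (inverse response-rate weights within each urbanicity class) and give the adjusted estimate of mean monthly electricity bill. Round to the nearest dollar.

$207

Class response rates: urban 104/260 = 40%, suburban 54/60 = 90%, rural 36/120 = 30%.
Each respondent's weight = sampled/responded in their class; summing within a class gives n_sampled, so:
  urban: 260 × 295 = 76,700
  suburban: 60 × 70 = 4200
  rural: 120 × 85 = 10,200
Adjusted estimate = 91,100 / 440 = 207.045 → $207.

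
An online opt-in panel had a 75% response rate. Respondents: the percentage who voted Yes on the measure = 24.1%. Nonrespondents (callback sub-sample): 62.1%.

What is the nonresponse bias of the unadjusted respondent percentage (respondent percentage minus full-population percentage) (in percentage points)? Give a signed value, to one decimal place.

Nonresponse fraction = 1 − 0.75 = 0.25.
Bias = (nonresponse fraction) × (respondent percentage − nonrespondent percentage)
     = 0.25 × (24.1 − 62.1) = 0.25 × -38 = -9.5.

-9.5 percentage points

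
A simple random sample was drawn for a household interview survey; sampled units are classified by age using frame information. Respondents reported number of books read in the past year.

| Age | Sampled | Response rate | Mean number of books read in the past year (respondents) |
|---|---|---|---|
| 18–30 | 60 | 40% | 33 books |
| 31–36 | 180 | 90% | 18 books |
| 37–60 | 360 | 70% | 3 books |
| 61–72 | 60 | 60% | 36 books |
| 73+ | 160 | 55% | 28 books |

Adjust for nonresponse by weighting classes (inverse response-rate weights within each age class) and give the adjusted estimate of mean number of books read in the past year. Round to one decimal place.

Inverse-response-rate weighting restores each class to its sampled count, so class totals weight by n_sampled:
  18–30: 60 × 33 = 1980
  31–36: 180 × 18 = 3240
  37–60: 360 × 3 = 1080
  61–72: 60 × 36 = 2160
  73+: 160 × 28 = 4480
Adjusted estimate = 12,940 / 820 = 15.7805 → 15.8.

15.8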